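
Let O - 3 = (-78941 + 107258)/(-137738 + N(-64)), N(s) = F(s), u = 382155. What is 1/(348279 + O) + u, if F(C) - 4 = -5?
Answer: 6110911446974098/15990662027 ≈ 3.8216e+5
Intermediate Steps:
F(C) = -1 (F(C) = 4 - 5 = -1)
N(s) = -1
O = 128300/45913 (O = 3 + (-78941 + 107258)/(-137738 - 1) = 3 + 28317/(-137739) = 3 + 28317*(-1/137739) = 3 - 9439/45913 = 128300/45913 ≈ 2.7944)
1/(348279 + O) + u = 1/(348279 + 128300/45913) + 382155 = 1/(15990662027/45913) + 382155 = 45913/15990662027 + 382155 = 6110911446974098/15990662027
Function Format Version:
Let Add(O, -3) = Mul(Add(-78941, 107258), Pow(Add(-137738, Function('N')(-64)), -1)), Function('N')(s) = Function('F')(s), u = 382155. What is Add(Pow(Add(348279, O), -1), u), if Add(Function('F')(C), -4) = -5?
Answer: Rational(6110911446974098, 15990662027) ≈ 3.8216e+5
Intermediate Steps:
Function('F')(C) = -1 (Function('F')(C) = Add(4, -5) = -1)
Function('N')(s) = -1
O = Rational(128300, 45913) (O = Add(3, Mul(Add(-78941, 107258), Pow(Add(-137738, -1), -1))) = Add(3, Mul(28317, Pow(-137739, -1))) = Add(3, Mul(28317, Rational(-1, 137739))) = Add(3, Rational(-9439, 45913)) = Rational(128300, 45913) ≈ 2.7944)
Add(Pow(Add(348279, O), -1), u) = Add(Pow(Add(348279, Rational(128300, 45913)), -1), 382155) = Add(Pow(Rational(15990662027, 45913), -1), 382155) = Add(Rational(45913, 15990662027), 382155) = Rational(6110911446974098, 15990662027)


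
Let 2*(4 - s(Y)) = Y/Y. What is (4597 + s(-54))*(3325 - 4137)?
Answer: -3735606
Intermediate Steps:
s(Y) = 7/2 (s(Y) = 4 - Y/(2*Y) = 4 - ½*1 = 4 - ½ = 7/2)
(4597 + s(-54))*(3325 - 4137) = (4597 + 7/2)*(3325 - 4137) = (9201/2)*(-812) = -3735606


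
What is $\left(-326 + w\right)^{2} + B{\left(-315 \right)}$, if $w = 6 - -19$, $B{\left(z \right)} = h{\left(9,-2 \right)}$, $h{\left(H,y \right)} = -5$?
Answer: $90596$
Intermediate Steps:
$B{\left(z \right)} = -5$
$w = 25$ ($w = 6 + 19 = 25$)
$\left(-326 + w\right)^{2} + B{\left(-315 \right)} = \left(-326 + 25\right)^{2} - 5 = \left(-301\right)^{2} - 5 = 90601 - 5 = 90596$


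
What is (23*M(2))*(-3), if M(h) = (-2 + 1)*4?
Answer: 276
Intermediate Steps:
M(h) = -4 (M(h) = -1*4 = -4)
(23*M(2))*(-3) = (23*(-4))*(-3) = -92*(-3) = 276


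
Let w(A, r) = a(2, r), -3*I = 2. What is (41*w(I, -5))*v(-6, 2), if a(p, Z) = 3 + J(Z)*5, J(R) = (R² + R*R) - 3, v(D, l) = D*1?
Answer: -58548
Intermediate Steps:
I = -⅔ (I = -⅓*2 = -⅔ ≈ -0.66667)
v(D, l) = D
J(R) = -3 + 2*R² (J(R) = (R² + R²) - 3 = 2*R² - 3 = -3 + 2*R²)
a(p, Z) = -12 + 10*Z² (a(p, Z) = 3 + (-3 + 2*Z²)*5 = 3 + (-15 + 10*Z²) = -12 + 10*Z²)
w(A, r) = -12 + 10*r²
(41*w(I, -5))*v(-6, 2) = (41*(-12 + 10*(-5)²))*(-6) = (41*(-12 + 10*25))*(-6) = (41*(-12 + 250))*(-6) = (41*238)*(-6) = 9758*(-6) = -58548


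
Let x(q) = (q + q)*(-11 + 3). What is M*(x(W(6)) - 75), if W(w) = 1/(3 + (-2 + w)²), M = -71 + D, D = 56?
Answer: 21615/19 ≈ 1137.6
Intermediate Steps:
M = -15 (M = -71 + 56 = -15)
x(q) = -16*q (x(q) = (2*q)*(-8) = -16*q)
M*(x(W(6)) - 75) = -15*(-16/(3 + (-2 + 6)²) - 75) = -15*(-16/(3 + 4²) - 75) = -15*(-16/(3 + 16) - 75) = -15*(-16/19 - 75) = -15*(-1441/19) = 21615/19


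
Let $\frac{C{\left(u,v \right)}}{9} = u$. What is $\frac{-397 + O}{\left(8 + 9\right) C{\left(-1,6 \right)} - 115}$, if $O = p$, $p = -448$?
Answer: $\frac{845}{268} \approx 3.153$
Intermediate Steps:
$C{\left(u,v \right)} = 9 u$
$O = -448$
$\frac{-397 + O}{\left(8 + 9\right) C{\left(-1,6 \right)} - 115} = \frac{-397 - 448}{\left(8 + 9\right) 9 \left(-1\right) - 115} = - \frac{845}{17 \left(-9\right) - 115} = - \frac{845}{-153 - 115} = - \frac{845}{-268} = \left(-845\right) \left(- \frac{1}{268}\right) = \frac{845}{268}$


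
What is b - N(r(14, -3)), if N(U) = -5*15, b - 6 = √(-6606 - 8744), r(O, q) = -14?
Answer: 81 + 5*I*√614 ≈ 81.0 + 123.9*I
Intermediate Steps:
b = 6 + 5*I*√614 (b = 6 + √(-6606 - 8744) = 6 + √(-15350) = 6 + 5*I*√614 ≈ 6.0 + 123.9*I)
N(U) = -75
b - N(r(14, -3)) = (6 + 5*I*√614) - 1*(-75) = (6 + 5*I*√614) + 75 = 81 + 5*I*√614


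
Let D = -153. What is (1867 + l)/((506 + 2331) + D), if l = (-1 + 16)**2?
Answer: 523/671 ≈ 0.77943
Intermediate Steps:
l = 225 (l = 15**2 = 225)
(1867 + l)/((506 + 2331) + D) = (1867 + 225)/((506 + 2331) - 153) = 2092/(2837 - 153) = 2092/2684 = 2092*(1/2684) = 523/671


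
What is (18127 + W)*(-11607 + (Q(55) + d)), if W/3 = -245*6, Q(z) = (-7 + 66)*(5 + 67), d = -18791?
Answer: -358699550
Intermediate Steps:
Q(z) = 4248 (Q(z) = 59*72 = 4248)
W = -4410 (W = 3*(-245*6) = 3*(-1470) = -4410)
(18127 + W)*(-11607 + (Q(55) + d)) = (18127 - 4410)*(-11607 + (4248 - 18791)) = 13717*(-11607 - 14543) = 13717*(-26150) = -358699550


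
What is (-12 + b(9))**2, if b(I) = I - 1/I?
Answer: 784/81 ≈ 9.6790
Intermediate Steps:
(-12 + b(9))**2 = (-12 + (9 - 1/9))**2 = (-12 + 80/9)**2 = (-28/9)**2 = 784/81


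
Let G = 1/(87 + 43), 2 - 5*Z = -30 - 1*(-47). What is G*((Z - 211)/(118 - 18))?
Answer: -107/6500 ≈ -0.016462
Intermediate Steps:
Z = -3 (Z = 2/5 - (-30 - 1*(-47))/5 = 2/5 - (-30 + 47)/5 = 2/5 - 1/5*17 = 2/5 - 17/5 = -3)
G = 1/130 ≈ 0.0076923
G*((Z - 211)/(118 - 18)) = ((-3 - 211)/(118 - 18))/130 = (-214/100)/130 = (-214*1/100)/130 = (1/130)*(-107/50) = -107/6500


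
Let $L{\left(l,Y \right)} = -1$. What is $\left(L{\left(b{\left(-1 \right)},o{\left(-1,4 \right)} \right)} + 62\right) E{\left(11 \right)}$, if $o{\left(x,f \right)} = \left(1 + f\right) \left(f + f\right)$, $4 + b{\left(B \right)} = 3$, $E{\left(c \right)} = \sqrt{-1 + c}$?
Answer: $61 \sqrt{10} \approx 192.9$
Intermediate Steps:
$b{\left(B \right)} = -1$ ($b{\left(B \right)} = -4 + 3 = -1$)
$o{\left(x,f \right)} = 2 f \left(1 + f\right)$ ($o{\left(x,f \right)} = \left(1 + f\right) 2 f = 2 f \left(1 + f\right)$)
$\left(L{\left(b{\left(-1 \right)},o{\left(-1,4 \right)} \right)} + 62\right) E{\left(11 \right)} = \left(-1 + 62\right) \sqrt{-1 + 11} = 61 \sqrt{10}$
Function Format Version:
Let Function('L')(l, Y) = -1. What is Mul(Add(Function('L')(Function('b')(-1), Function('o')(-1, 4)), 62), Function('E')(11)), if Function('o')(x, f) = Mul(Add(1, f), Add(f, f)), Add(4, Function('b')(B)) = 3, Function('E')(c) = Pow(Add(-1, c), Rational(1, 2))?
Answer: Mul(61, Pow(10, Rational(1, 2))) ≈ 192.90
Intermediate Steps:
Function('b')(B) = -1 (Function('b')(B) = Add(-4, 3) = -1)
Function('o')(x, f) = Mul(2, f, Add(1, f)) (Function('o')(x, f) = Mul(Add(1, f), Mul(2, f)) = Mul(2, f, Add(1, f)))
Mul(Add(Function('L')(Function('b')(-1), Function('o')(-1, 4)), 62), Function('E')(11)) = Mul(Add(-1, 62), Pow(Add(-1, 11), Rational(1, 2))) = Mul(61, Pow(10, Rational(1, 2)))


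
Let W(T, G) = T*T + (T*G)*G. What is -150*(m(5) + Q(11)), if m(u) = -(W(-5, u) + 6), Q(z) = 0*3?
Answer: -14100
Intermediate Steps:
W(T, G) = T² + T*G² (W(T, G) = T² + (G*T)*G = T² + T*G²)
Q(z) = 0
m(u) = -31 + 5*u² (m(u) = -(-5*(-5 + u²) + 6) = -((25 - 5*u²) + 6) = -(31 - 5*u²) = -31 + 5*u²)
-150*(m(5) + Q(11)) = -150*((-31 + 5*5²) + 0) = -150*((-31 + 5*25) + 0) = -150*((-31 + 125) + 0) = -150*(94 + 0) = -150*94 = -14100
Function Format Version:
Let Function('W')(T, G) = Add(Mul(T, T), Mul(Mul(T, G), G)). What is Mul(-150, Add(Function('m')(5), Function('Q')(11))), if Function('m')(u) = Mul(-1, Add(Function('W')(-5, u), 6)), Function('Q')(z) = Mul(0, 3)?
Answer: -14100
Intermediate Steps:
Function('W')(T, G) = Add(Pow(T, 2), Mul(T, Pow(G, 2))) (Function('W')(T, G) = Add(Pow(T, 2), Mul(Mul(G, T), G)) = Add(Pow(T, 2), Mul(T, Pow(G, 2))))
Function('Q')(z) = 0
Function('m')(u) = Add(-31, Mul(5, Pow(u, 2))) (Function('m')(u) = Mul(-1, Add(Mul(-5, Add(-5, Pow(u, 2))), 6)) = Mul(-1, Add(Add(25, Mul(-5, Pow(u, 2))), 6)) = Mul(-1, Add(31, Mul(-5, Pow(u, 2)))) = Add(-31, Mul(5, Pow(u, 2))))
Mul(-150, Add(Function('m')(5), Function('Q')(11))) = Mul(-150, Add(Add(-31, Mul(5, Pow(5, 2))), 0)) = Mul(-150, Add(Add(-31, Mul(5, 25)), 0)) = Mul(-150, Add(Add(-31, 125), 0)) = Mul(-150, Add(94, 0)) = Mul(-150, 94) = -14100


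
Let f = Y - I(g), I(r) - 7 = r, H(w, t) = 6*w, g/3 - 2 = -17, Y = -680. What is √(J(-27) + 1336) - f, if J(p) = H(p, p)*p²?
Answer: 642 + I*√116762 ≈ 642.0 + 341.7*I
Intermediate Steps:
g = -45 (g = 6 + 3*(-17) = 6 - 51 = -45)
J(p) = 6*p³ (J(p) = (6*p)*p² = 6*p³)
I(r) = 7 + r
f = -642 (f = -680 - (7 - 45) = -680 - 1*(-38) = -680 + 38 = -642)
√(J(-27) + 1336) - f = √(6*(-27)³ + 1336) - 1*(-642) = √(6*(-19683) + 1336) + 642 = √(-118098 + 1336) + 642 = √(-116762) + 642 = I*√116762 + 642 = 642 + I*√116762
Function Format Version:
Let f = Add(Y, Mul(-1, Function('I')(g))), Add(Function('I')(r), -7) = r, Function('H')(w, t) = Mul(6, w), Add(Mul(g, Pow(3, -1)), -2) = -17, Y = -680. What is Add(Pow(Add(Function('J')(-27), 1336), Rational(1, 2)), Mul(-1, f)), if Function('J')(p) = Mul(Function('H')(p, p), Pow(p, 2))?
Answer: Add(642, Mul(I, Pow(116762, Rational(1, 2)))) ≈ Add(642.00, Mul(341.70, I))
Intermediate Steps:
g = -45 (g = Add(6, Mul(3, -17)) = Add(6, -51) = -45)
Function('J')(p) = Mul(6, Pow(p, 3)) (Function('J')(p) = Mul(Mul(6, p), Pow(p, 2)) = Mul(6, Pow(p, 3)))
Function('I')(r) = Add(7, r)
f = -642 (f = Add(-680, Mul(-1, Add(7, -45))) = Add(-680, Mul(-1, -38)) = Add(-680, 38) = -642)
Add(Pow(Add(Function('J')(-27), 1336), Rational(1, 2)), Mul(-1, f)) = Add(Pow(Add(Mul(6, Pow(-27, 3)), 1336), Rational(1, 2)), Mul(-1, -642)) = Add(Pow(Add(Mul(6, -19683), 1336), Rational(1, 2)), 642) = Add(Pow(Add(-118098, 1336), Rational(1, 2)), 642) = Add(Pow(-116762, Rational(1, 2)), 642) = Add(Mul(I, Pow(116762, Rational(1, 2))), 642) = Add(642, Mul(I, Pow(116762, Rational(1, 2))))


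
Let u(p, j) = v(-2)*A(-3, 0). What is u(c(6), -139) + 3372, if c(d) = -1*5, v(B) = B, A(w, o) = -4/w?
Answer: 10108/3 ≈ 3369.3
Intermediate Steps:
c(d) = -5
u(p, j) = -8/3 (u(p, j) = -(-8)/(-3) = -(-8)*(-1)/3 = -2*4/3 = -8/3)
u(c(6), -139) + 3372 = -8/3 + 3372 = 10108/3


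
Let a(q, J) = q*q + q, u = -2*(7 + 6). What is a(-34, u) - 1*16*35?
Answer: 562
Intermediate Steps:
u = -26 (u = -2*13 = -26)
a(q, J) = q + q² (a(q, J) = q² + q = q + q²)
a(-34, u) - 1*16*35 = -34*(1 - 34) - 1*16*35 = -34*(-33) - 16*35 = 1122 - 560 = 562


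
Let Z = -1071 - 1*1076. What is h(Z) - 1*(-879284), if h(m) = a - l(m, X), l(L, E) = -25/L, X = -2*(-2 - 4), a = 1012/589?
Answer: 58522618769/66557 ≈ 8.7929e+5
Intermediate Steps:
a = 1012/589 (a = 1012*(1/589) = 1012/589 ≈ 1.7182)
Z = -2147 (Z = -1071 - 1076 = -2147)
X = 12 (X = -2*(-6) = 12)
h(m) = 1012/589 + 25/m (h(m) = 1012/589 - (-25)/m = 1012/589 + 25/m)
h(Z) - 1*(-879284) = (1012/589 + 25/(-2147)) - 1*(-879284) = (1012/589 + 25*(-1/2147)) + 879284 = (1012/589 - 25/2147) + 879284 = 113581/66557 + 879284 = 58522618769/66557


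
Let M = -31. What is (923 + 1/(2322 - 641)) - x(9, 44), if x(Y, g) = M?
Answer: 1603675/1681 ≈ 954.00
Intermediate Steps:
x(Y, g) = -31
(923 + 1/(2322 - 641)) - x(9, 44) = (923 + 1/(2322 - 641)) - 1*(-31) = (923 + 1/1681) + 31 = 1551564/1681 + 31 = 1603675/1681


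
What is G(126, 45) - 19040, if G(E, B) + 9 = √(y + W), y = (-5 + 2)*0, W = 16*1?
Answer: -19045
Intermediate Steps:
W = 16
y = 0 (y = -3*0 = 0)
G(E, B) = -5 (G(E, B) = -9 + √(0 + 16) = -9 + √16 = -9 + 4 = -5)
G(126, 45) - 19040 = -5 - 19040 = -19045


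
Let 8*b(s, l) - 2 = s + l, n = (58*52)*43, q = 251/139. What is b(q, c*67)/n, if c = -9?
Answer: -359/621608 ≈ -0.00057753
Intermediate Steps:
q = 251/139 (q = 251*(1/139) = 251/139 ≈ 1.8058)
n = 129688 (n = 3016*43 = 129688)
b(s, l) = ¼ + l/8 + s/8 (b(s, l) = ¼ + (s + l)/8 = ¼ + (l + s)/8 = ¼ + (l/8 + s/8) = ¼ + l/8 + s/8)
b(q, c*67)/n = (¼ + (-9*67)/8 + (⅛)*(251/139))/129688 = (¼ + (⅛)*(-603) + 251/1112)*(1/129688) = (¼ - 603/8 + 251/1112)*(1/129688) = -10411/139*1/129688 = -359/621608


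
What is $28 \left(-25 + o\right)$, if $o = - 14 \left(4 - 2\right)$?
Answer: $-1484$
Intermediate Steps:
$o = -28$ ($o = \left(-14\right) 2 = -28$)
$28 \left(-25 + o\right) = 28 \left(-25 - 28\right) = 28 \left(-53\right) = -1484$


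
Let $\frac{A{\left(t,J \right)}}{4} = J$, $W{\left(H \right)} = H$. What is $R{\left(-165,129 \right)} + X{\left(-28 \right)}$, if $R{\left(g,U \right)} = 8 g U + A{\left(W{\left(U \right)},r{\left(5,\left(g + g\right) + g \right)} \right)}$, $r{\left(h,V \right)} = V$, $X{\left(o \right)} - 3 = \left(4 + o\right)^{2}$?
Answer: $-171681$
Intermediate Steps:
$X{\left(o \right)} = 3 + \left(4 + o\right)^{2}$
$A{\left(t,J \right)} = 4 J$
$R{\left(g,U \right)} = 12 g + 8 U g$ ($R{\left(g,U \right)} = 8 g U + 4 \left(\left(g + g\right) + g\right) = 8 U g + 4 \left(2 g + g\right) = 8 U g + 4 \cdot 3 g = 8 U g + 12 g = 12 g + 8 U g$)
$R{\left(-165,129 \right)} + X{\left(-28 \right)} = 4 \left(-165\right) \left(3 + 2 \cdot 129\right) + \left(3 + \left(4 - 28\right)^{2}\right) = 4 \left(-165\right) \left(3 + 258\right) + \left(3 + \left(-24\right)^{2}\right) = 4 \left(-165\right) 261 + \left(3 + 576\right) = -172260 + 579 = -171681$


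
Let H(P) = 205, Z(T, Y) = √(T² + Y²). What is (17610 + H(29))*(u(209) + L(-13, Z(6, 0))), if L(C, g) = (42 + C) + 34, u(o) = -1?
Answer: 1104530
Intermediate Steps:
L(C, g) = 76 + C
(17610 + H(29))*(u(209) + L(-13, Z(6, 0))) = (17610 + 205)*(-1 + (76 - 13)) = 17815*(-1 + 63) = 17815*62 = 1104530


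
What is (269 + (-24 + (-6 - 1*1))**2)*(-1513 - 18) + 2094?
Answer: -1881036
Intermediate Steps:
(269 + (-24 + (-6 - 1*1))**2)*(-1513 - 18) + 2094 = (269 + (-24 + (-6 - 1))**2)*(-1531) + 2094 = (269 + (-24 - 7)**2)*(-1531) + 2094 = (269 + (-31)**2)*(-1531) + 2094 = (269 + 961)*(-1531) + 2094 = 1230*(-1531) + 2094 = -1883130 + 2094 = -1881036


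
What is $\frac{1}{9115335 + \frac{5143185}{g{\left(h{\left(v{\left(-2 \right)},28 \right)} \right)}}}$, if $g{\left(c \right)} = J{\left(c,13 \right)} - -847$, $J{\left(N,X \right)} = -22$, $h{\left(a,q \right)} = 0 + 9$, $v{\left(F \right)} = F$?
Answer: $\frac{55}{501686304} \approx 1.0963 \cdot 10^{-7}$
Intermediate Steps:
$h{\left(a,q \right)} = 9$
$g{\left(c \right)} = 825$ ($g{\left(c \right)} = -22 - -847 = -22 + 847 = 825$)
$\frac{1}{9115335 + \frac{5143185}{g{\left(h{\left(v{\left(-2 \right)},28 \right)} \right)}}} = \frac{1}{9115335 + \frac{5143185}{825}} = \frac{1}{9115335 + 5143185 \cdot \frac{1}{825}} = \frac{1}{9115335 + \frac{342879}{55}} = \frac{1}{\frac{501686304}{55}} = \frac{55}{501686304}$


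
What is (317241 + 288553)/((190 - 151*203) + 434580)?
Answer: 86542/57731 ≈ 1.4991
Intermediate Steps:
(317241 + 288553)/((190 - 151*203) + 434580) = 605794/((190 - 30653) + 434580) = 605794/(-30463 + 434580) = 605794/404117 = 605794*(1/404117) = 86542/57731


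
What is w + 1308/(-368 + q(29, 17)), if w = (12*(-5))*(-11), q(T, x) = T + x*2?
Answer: 199992/305 ≈ 655.71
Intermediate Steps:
q(T, x) = T + 2*x
w = 660 (w = -60*(-11) = 660)
w + 1308/(-368 + q(29, 17)) = 660 + 1308/(-368 + (29 + 2*17)) = 660 + 1308/(-368 + (29 + 34)) = 660 + 1308/(-368 + 63) = 660 + 1308/(-305) = 660 - 1/305*1308 = 660 - 1308/305 = 199992/305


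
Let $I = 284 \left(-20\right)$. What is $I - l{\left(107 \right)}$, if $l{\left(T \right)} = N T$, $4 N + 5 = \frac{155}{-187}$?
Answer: $- \frac{2066005}{374} \approx -5524.1$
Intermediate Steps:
$N = - \frac{545}{374}$ ($N = - \frac{5}{4} + \frac{155 \frac{1}{-187}}{4} = - \frac{5}{4} + \frac{155 \left(- \frac{1}{187}\right)}{4} = - \frac{5}{4} + \frac{1}{4} \left(- \frac{155}{187}\right) = - \frac{5}{4} - \frac{155}{748} = - \frac{545}{374} \approx -1.4572$)
$I = -5680$
$l{\left(T \right)} = - \frac{545 T}{374}$
$I - l{\left(107 \right)} = -5680 - \left(- \frac{545}{374}\right) 107 = -5680 - - \frac{58315}{374} = -5680 + \frac{58315}{374} = - \frac{2066005}{374}$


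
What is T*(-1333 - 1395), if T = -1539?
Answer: 4198392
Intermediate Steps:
T*(-1333 - 1395) = -1539*(-1333 - 1395) = -1539*(-2728) = 4198392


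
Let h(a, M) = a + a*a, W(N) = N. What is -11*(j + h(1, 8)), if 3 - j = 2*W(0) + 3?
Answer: -22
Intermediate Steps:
h(a, M) = a + a²
j = 0 (j = 3 - (2*0 + 3) = 3 - (0 + 3) = 3 - 1*3 = 3 - 3 = 0)
-11*(j + h(1, 8)) = -11*(0 + 1*(1 + 1)) = -11*(0 + 1*2) = -11*(0 + 2) = -11*2 = -22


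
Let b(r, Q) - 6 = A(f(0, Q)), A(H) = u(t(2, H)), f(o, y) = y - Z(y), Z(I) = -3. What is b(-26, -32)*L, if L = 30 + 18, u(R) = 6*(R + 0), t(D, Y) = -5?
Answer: -1152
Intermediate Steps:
f(o, y) = 3 + y (f(o, y) = y - 1*(-3) = y + 3 = 3 + y)
u(R) = 6*R
A(H) = -30 (A(H) = 6*(-5) = -30)
b(r, Q) = -24 (b(r, Q) = 6 - 30 = -24)
L = 48
b(-26, -32)*L = -24*48 = -1152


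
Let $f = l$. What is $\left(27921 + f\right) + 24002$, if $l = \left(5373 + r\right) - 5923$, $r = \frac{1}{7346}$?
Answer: $\frac{377386059}{7346} \approx 51373.0$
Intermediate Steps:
$r = \frac{1}{7346} \approx 0.00013613$
$l = - \frac{4040299}{7346}$ ($l = \left(5373 + \frac{1}{7346}\right) - 5923 = \frac{39470059}{7346} - 5923 = - \frac{4040299}{7346} \approx -550.0$)
$f = - \frac{4040299}{7346} \approx -550.0$
$\left(27921 + f\right) + 24002 = \left(27921 - \frac{4040299}{7346}\right) + 24002 = \frac{201067367}{7346} + 24002 = \frac{377386059}{7346}$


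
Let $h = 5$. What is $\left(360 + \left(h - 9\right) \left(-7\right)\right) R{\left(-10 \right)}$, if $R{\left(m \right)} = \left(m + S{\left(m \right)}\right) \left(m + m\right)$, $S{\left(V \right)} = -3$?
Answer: $100880$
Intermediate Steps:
$R{\left(m \right)} = 2 m \left(-3 + m\right)$ ($R{\left(m \right)} = \left(m - 3\right) \left(m + m\right) = \left(-3 + m\right) 2 m = 2 m \left(-3 + m\right)$)
$\left(360 + \left(h - 9\right) \left(-7\right)\right) R{\left(-10 \right)} = \left(360 + \left(5 - 9\right) \left(-7\right)\right) 2 \left(-10\right) \left(-3 - 10\right) = \left(360 - -28\right) 2 \left(-10\right) \left(-13\right) = \left(360 + 28\right) 260 = 388 \cdot 260 = 100880$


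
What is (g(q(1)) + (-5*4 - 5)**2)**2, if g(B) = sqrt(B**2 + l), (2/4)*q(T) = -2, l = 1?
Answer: (625 + sqrt(17))**2 ≈ 3.9580e+5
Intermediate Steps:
q(T) = -4 (q(T) = 2*(-2) = -4)
g(B) = sqrt(1 + B**2) (g(B) = sqrt(B**2 + 1) = sqrt(1 + B**2))
(g(q(1)) + (-5*4 - 5)**2)**2 = (sqrt(1 + (-4)**2) + (-5*4 - 5)**2)**2 = (sqrt(1 + 16) + (-20 - 5)**2)**2 = (sqrt(17) + (-25)**2)**2 = (sqrt(17) + 625)**2 = (625 + sqrt(17))**2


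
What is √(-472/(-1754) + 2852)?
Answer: 8*√34277545/877 ≈ 53.407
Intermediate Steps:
√(-472/(-1754) + 2852) = √(-472*(-1/1754) + 2852) = √(236/877 + 2852) = √(2501440/877) = 8*√34277545/877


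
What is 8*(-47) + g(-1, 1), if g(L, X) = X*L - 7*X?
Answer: -384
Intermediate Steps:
g(L, X) = -7*X + L*X (g(L, X) = L*X - 7*X = -7*X + L*X)
8*(-47) + g(-1, 1) = 8*(-47) + 1*(-7 - 1) = -376 + 1*(-8) = -376 - 8 = -384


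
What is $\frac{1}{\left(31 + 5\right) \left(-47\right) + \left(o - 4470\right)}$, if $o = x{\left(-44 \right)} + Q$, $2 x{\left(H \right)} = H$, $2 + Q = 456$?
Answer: $- \frac{1}{5730} \approx -0.00017452$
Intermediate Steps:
$Q = 454$ ($Q = -2 + 456 = 454$)
$x{\left(H \right)} = \frac{H}{2}$
$o = 432$ ($o = \frac{1}{2} \left(-44\right) + 454 = -22 + 454 = 432$)
$\frac{1}{\left(31 + 5\right) \left(-47\right) + \left(o - 4470\right)} = \frac{1}{\left(31 + 5\right) \left(-47\right) + \left(432 - 4470\right)} = \frac{1}{36 \left(-47\right) - 4038} = \frac{1}{-1692 - 4038} = \frac{1}{-5730} = - \frac{1}{5730}$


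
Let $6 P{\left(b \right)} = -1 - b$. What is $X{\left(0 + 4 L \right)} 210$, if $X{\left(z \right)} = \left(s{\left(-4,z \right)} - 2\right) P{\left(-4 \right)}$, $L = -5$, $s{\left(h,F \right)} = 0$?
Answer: $-210$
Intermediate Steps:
$P{\left(b \right)} = - \frac{1}{6} - \frac{b}{6}$ ($P{\left(b \right)} = \frac{-1 - b}{6} = - \frac{1}{6} - \frac{b}{6}$)
$X{\left(z \right)} = -1$ ($X{\left(z \right)} = \left(0 - 2\right) \left(- \frac{1}{6} - - \frac{2}{3}\right) = - 2 \left(- \frac{1}{6} + \frac{2}{3}\right) = \left(-2\right) \frac{1}{2} = -1$)
$X{\left(0 + 4 L \right)} 210 = \left(-1\right) 210 = -210$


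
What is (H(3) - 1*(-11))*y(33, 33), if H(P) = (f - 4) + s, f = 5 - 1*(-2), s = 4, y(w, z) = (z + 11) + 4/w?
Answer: 8736/11 ≈ 794.18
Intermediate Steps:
y(w, z) = 11 + z + 4/w (y(w, z) = (11 + z) + 4/w = 11 + z + 4/w)
f = 7 (f = 5 + 2 = 7)
H(P) = 7 (H(P) = (7 - 4) + 4 = 3 + 4 = 7)
(H(3) - 1*(-11))*y(33, 33) = (7 - 1*(-11))*(11 + 33 + 4/33) = (7 + 11)*(11 + 33 + 4*(1/33)) = 18*(11 + 33 + 4/33) = 18*(1456/33) = 8736/11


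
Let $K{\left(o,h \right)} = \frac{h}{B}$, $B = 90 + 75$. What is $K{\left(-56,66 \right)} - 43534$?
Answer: $- \frac{217668}{5} \approx -43534.0$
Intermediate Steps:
$B = 165$
$K{\left(o,h \right)} = \frac{h}{165}$
$K{\left(-56,66 \right)} - 43534 = \frac{1}{165} \cdot 66 - 43534 = \frac{2}{5} - 43534 = - \frac{217668}{5}$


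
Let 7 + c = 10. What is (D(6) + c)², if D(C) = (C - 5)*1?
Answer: 16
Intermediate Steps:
c = 3 (c = -7 + 10 = 3)
D(C) = -5 + C (D(C) = (-5 + C)*1 = -5 + C)
(D(6) + c)² = ((-5 + 6) + 3)² = (1 + 3)² = 4² = 16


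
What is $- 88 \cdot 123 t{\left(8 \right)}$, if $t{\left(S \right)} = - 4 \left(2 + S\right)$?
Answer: $432960$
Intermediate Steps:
$t{\left(S \right)} = -8 - 4 S$
$- 88 \cdot 123 t{\left(8 \right)} = - 88 \cdot 123 \left(-8 - 32\right) = - 10824 \left(-8 - 32\right) = - 10824 \left(-40\right) = \left(-1\right) \left(-432960\right) = 432960$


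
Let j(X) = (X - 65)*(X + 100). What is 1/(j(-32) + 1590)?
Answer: -1/5006 ≈ -0.00019976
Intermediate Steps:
j(X) = (-65 + X)*(100 + X)
1/(j(-32) + 1590) = 1/((-6500 + (-32)**2 + 35*(-32)) + 1590) = 1/((-6500 + 1024 - 1120) + 1590) = 1/(-6596 + 1590) = 1/(-5006) = -1/5006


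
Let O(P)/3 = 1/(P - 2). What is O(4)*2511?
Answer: 7533/2 ≈ 3766.5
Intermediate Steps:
O(P) = 3/(-2 + P) (O(P) = 3/(P - 2) = 3/(-2 + P))
O(4)*2511 = (3/(-2 + 4))*2511 = (3/2)*2511 = 7533/2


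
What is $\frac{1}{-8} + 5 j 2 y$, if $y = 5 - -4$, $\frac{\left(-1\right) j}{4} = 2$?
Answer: $- \frac{5761}{8} \approx -720.13$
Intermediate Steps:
$j = -8$ ($j = \left(-4\right) 2 = -8$)
$y = 9$ ($y = 5 + 4 = 9$)
$\frac{1}{-8} + 5 j 2 y = \frac{1}{-8} + 5 \left(-8\right) 2 \cdot 9 = - \frac{1}{8} + \left(-40\right) 2 \cdot 9 = - \frac{1}{8} - 720 = - \frac{5761}{8}$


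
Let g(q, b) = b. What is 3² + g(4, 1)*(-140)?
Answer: -131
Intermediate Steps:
3² + g(4, 1)*(-140) = 3² + 1*(-140) = 9 - 140 = -131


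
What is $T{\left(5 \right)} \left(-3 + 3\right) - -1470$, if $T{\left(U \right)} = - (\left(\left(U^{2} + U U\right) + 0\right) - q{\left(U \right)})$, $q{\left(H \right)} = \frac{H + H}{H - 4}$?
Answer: $1470$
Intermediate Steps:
$q{\left(H \right)} = \frac{2 H}{-4 + H}$
$T{\left(U \right)} = - 2 U^{2} + \frac{2 U}{-4 + U}$ ($T{\left(U \right)} = - (\left(\left(U^{2} + U U\right) + 0\right) - \frac{2 U}{-4 + U}) = - (\left(\left(U^{2} + U^{2}\right) + 0\right) - \frac{2 U}{-4 + U}) = - (\left(2 U^{2} + 0\right) - \frac{2 U}{-4 + U}) = - (2 U^{2} - \frac{2 U}{-4 + U}) = - 2 U^{2} + \frac{2 U}{-4 + U}$)
$T{\left(5 \right)} \left(-3 + 3\right) - -1470 = 2 \cdot 5 \frac{1}{-4 + 5} \left(1 + 5 \left(4 - 5\right)\right) \left(-3 + 3\right) - -1470 = 2 \cdot 5 \cdot 1^{-1} \left(1 + 5 \left(4 - 5\right)\right) 0 + 1470 = 2 \cdot 5 \cdot 1 \left(1 + 5 \left(-1\right)\right) 0 + 1470 = 2 \cdot 5 \cdot 1 \left(1 - 5\right) 0 + 1470 = 2 \cdot 5 \cdot 1 \left(-4\right) 0 + 1470 = \left(-40\right) 0 + 1470 = 0 + 1470 = 1470$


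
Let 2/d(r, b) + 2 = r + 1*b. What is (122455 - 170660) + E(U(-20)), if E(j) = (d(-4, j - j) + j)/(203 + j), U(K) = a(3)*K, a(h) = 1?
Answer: -433846/9 ≈ -48205.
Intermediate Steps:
d(r, b) = 2/(-2 + b + r) (d(r, b) = 2/(-2 + (r + 1*b)) = 2/(-2 + (r + b)) = 2/(-2 + (b + r)) = 2/(-2 + b + r))
U(K) = K (U(K) = 1*K = K)
E(j) = (-⅓ + j)/(203 + j) (E(j) = (2/(-2 + (j - j) - 4) + j)/(203 + j) = (2/(-2 + 0 - 4) + j)/(203 + j) = (2/(-6) + j)/(203 + j) = (2*(-⅙) + j)/(203 + j) = (-⅓ + j)/(203 + j))
(122455 - 170660) + E(U(-20)) = (122455 - 170660) + (-⅓ - 20)/(203 - 20) = -48205 - 61/3/183 = -48205 + (1/183)*(-61/3) = -48205 - ⅑ = -433846/9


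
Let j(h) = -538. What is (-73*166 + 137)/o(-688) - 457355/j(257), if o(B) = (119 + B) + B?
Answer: 581341013/676266 ≈ 859.63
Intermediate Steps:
o(B) = 119 + 2*B
(-73*166 + 137)/o(-688) - 457355/j(257) = (-73*166 + 137)/(119 + 2*(-688)) - 457355/(-538) = (-12118 + 137)/(119 - 1376) - 457355*(-1/538) = -11981/(-1257) + 457355/538 = -11981*(-1/1257) + 457355/538 = 11981/1257 + 457355/538 = 581341013/676266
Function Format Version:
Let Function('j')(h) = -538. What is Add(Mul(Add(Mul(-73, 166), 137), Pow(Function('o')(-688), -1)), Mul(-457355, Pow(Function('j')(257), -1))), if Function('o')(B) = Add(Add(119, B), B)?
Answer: Rational(581341013, 676266) ≈ 859.63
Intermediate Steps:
Function('o')(B) = Add(119, Mul(2, B))
Add(Mul(Add(Mul(-73, 166), 137), Pow(Function('o')(-688), -1)), Mul(-457355, Pow(Function('j')(257), -1))) = Add(Mul(Add(Mul(-73, 166), 137), Pow(Add(119, Mul(2, -688)), -1)), Mul(-457355, Pow(-538, -1))) = Add(Mul(Add(-12118, 137), Pow(Add(119, -1376), -1)), Mul(-457355, Rational(-1, 538))) = Add(Mul(-11981, Pow(-1257, -1)), Rational(457355, 538)) = Add(Mul(-11981, Rational(-1, 1257)), Rational(457355, 538)) = Add(Rational(11981, 1257), Rational(457355, 538)) = Rational(581341013, 676266)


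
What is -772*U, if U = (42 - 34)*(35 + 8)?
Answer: -265568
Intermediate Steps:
U = 344 (U = 8*43 = 344)
-772*U = -772*344 = -265568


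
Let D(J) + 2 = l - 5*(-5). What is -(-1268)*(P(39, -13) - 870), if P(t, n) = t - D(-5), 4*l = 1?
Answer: -1083189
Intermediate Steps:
l = ¼ (l = (¼)*1 = ¼ ≈ 0.25000)
D(J) = 93/4 (D(J) = -2 + (¼ - 5*(-5)) = -2 + (¼ + 25) = -2 + 101/4 = 93/4)
P(t, n) = -93/4 + t (P(t, n) = t - 1*93/4 = t - 93/4 = -93/4 + t)
-(-1268)*(P(39, -13) - 870) = -(-1268)*((-93/4 + 39) - 870) = -(-1268)*(63/4 - 870) = -(-1268)*(-3417)/4 = -1*1083189 = -1083189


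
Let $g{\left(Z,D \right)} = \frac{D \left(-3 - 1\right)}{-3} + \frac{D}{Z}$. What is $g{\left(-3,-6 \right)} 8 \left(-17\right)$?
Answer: $816$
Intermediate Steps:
$g{\left(Z,D \right)} = \frac{4 D}{3} + \frac{D}{Z}$ ($g{\left(Z,D \right)} = D \left(-4\right) \left(- \frac{1}{3}\right) + \frac{D}{Z} = - 4 D \left(- \frac{1}{3}\right) + \frac{D}{Z} = \frac{4 D}{3} + \frac{D}{Z}$)
$g{\left(-3,-6 \right)} 8 \left(-17\right) = \left(\frac{4}{3} \left(-6\right) - \frac{6}{-3}\right) 8 \left(-17\right) = \left(-8 - -2\right) 8 \left(-17\right) = \left(-8 + 2\right) 8 \left(-17\right) = \left(-6\right) 8 \left(-17\right) = \left(-48\right) \left(-17\right) = 816$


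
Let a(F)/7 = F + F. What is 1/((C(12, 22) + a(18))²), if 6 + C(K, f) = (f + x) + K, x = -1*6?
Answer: 1/75076 ≈ 1.3320e-5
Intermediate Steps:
x = -6
C(K, f) = -12 + K + f (C(K, f) = -6 + ((f - 6) + K) = -6 + ((-6 + f) + K) = -6 + (-6 + K + f) = -12 + K + f)
a(F) = 14*F (a(F) = 7*(F + F) = 7*(2*F) = 14*F)
1/((C(12, 22) + a(18))²) = 1/(((-12 + 12 + 22) + 14*18)²) = 1/((22 + 252)²) = 1/(274²) = 1/75076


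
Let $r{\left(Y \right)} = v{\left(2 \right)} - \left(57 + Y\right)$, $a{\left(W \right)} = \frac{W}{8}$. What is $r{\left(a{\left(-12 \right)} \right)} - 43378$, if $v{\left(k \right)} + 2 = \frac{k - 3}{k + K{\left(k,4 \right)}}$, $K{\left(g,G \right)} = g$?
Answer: $- \frac{173743}{4} \approx -43436.0$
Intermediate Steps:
$v{\left(k \right)} = -2 + \frac{-3 + k}{2 k}$ ($v{\left(k \right)} = -2 + \frac{k - 3}{k + k} = -2 + \frac{-3 + k}{2 k}$)
$a{\left(W \right)} = \frac{W}{8}$ ($a{\left(W \right)} = W \frac{1}{8} = \frac{W}{8}$)
$r{\left(Y \right)} = - \frac{237}{4} - Y$ ($r{\left(Y \right)} = \frac{3 \left(-1 - 2\right)}{2 \cdot 2} - \left(57 + Y\right) = \frac{3}{2} \cdot \frac{1}{2} \left(-1 - 2\right) - \left(57 + Y\right) = \frac{3}{2} \cdot \frac{1}{2} \left(-3\right) - \left(57 + Y\right) = - \frac{9}{4} - \left(57 + Y\right) = - \frac{237}{4} - Y$)
$r{\left(a{\left(-12 \right)} \right)} - 43378 = \left(- \frac{237}{4} - \frac{1}{8} \left(-12\right)\right) - 43378 = \left(- \frac{237}{4} - - \frac{3}{2}\right) - 43378 = \left(- \frac{237}{4} + \frac{3}{2}\right) - 43378 = - \frac{231}{4} - 43378 = - \frac{173743}{4}$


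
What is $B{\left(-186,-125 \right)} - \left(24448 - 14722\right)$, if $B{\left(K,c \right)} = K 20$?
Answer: $-13446$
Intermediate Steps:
$B{\left(K,c \right)} = 20 K$
$B{\left(-186,-125 \right)} - \left(24448 - 14722\right) = 20 \left(-186\right) - \left(24448 - 14722\right) = -3720 - 9726 = -13446$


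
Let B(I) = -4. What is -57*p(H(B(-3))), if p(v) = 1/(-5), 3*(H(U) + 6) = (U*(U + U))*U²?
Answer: 57/5 ≈ 11.400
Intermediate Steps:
H(U) = -6 + 2*U⁴/3 (H(U) = -6 + ((U*(U + U))*U²)/3 = -6 + ((U*(2*U))*U²)/3 = -6 + ((2*U²)*U²)/3 = -6 + (2*U⁴)/3 = -6 + 2*U⁴/3)
p(v) = -⅕ (p(v) = 1*(-⅕) = -⅕)
-57*p(H(B(-3))) = -57*(-⅕) = 57/5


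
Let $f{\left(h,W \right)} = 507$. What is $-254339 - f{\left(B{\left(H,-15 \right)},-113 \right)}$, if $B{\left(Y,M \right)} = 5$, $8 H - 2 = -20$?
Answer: $-254846$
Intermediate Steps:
$H = - \frac{9}{4}$ ($H = \frac{1}{4} + \frac{1}{8} \left(-20\right) = \frac{1}{4} - \frac{5}{2} = - \frac{9}{4} \approx -2.25$)
$-254339 - f{\left(B{\left(H,-15 \right)},-113 \right)} = -254339 - 507 = -254846$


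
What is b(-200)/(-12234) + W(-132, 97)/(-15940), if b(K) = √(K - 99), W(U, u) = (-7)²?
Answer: -49/15940 - I*√299/12234 ≈ -0.003074 - 0.0014134*I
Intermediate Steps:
W(U, u) = 49
b(K) = √(-99 + K)
b(-200)/(-12234) + W(-132, 97)/(-15940) = √(-99 - 200)/(-12234) + 49/(-15940) = √(-299)*(-1/12234) + 49*(-1/15940) = (I*√299)*(-1/12234) - 49/15940 = -I*√299/12234 - 49/15940 = -49/15940 - I*√299/12234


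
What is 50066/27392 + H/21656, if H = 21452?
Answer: 104490155/37075072 ≈ 2.8183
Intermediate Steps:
50066/27392 + H/21656 = 50066/27392 + 21452/21656 = 50066*(1/27392) + 21452*(1/21656) = 25033/13696 + 5363/5414 = 104490155/37075072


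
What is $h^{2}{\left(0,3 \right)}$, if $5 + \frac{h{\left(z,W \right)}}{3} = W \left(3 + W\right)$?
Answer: $1521$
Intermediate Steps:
$h{\left(z,W \right)} = -15 + 3 W \left(3 + W\right)$
$h^{2}{\left(0,3 \right)} = \left(-15 + 3 \cdot 3^{2} + 9 \cdot 3\right)^{2} = \left(-15 + 3 \cdot 9 + 27\right)^{2} = \left(-15 + 27 + 27\right)^{2} = 39^{2} = 1521$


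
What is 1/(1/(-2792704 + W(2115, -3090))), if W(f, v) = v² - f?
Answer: 6753281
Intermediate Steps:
1/(1/(-2792704 + W(2115, -3090))) = 1/(1/(-2792704 + ((-3090)² - 1*2115))) = 1/(1/(-2792704 + (9548100 - 2115))) = 1/(1/(-2792704 + 9545985)) = 1/(1/6753281) = 6753281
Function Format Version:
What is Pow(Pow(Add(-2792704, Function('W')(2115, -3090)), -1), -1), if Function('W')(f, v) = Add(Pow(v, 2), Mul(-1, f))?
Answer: 6753281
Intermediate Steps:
Pow(Pow(Add(-2792704, Function('W')(2115, -3090)), -1), -1) = Pow(Pow(Add(-2792704, Add(Pow(-3090, 2), Mul(-1, 2115))), -1), -1) = Pow(Pow(Add(-2792704, Add(9548100, -2115)), -1), -1) = Pow(Pow(Add(-2792704, 9545985), -1), -1) = Pow(Pow(6753281, -1), -1) = Pow(Rational(1, 6753281), -1) = 6753281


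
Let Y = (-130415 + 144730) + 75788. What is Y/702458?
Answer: 90103/702458 ≈ 0.12827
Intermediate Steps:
Y = 90103 (Y = 14315 + 75788 = 90103)
Y/702458 = 90103/702458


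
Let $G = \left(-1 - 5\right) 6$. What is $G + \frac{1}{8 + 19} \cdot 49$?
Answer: $- \frac{923}{27} \approx -34.185$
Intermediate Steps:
$G = -36$ ($G = \left(-6\right) 6 = -36$)
$G + \frac{1}{8 + 19} \cdot 49 = -36 + \frac{1}{8 + 19} \cdot 49 = -36 + \frac{1}{27} \cdot 49 = -36 + \frac{49}{27} = - \frac{923}{27}$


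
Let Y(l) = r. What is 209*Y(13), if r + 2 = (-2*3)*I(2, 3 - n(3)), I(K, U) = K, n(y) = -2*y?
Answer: -2926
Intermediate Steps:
r = -14 (r = -2 - 2*3*2 = -2 - 6*2 = -2 - 12 = -14)
Y(l) = -14
209*Y(13) = 209*(-14) = -2926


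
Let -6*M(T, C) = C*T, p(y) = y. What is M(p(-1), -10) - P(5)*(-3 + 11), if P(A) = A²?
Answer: -605/3 ≈ -201.67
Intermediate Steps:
M(T, C) = -C*T/6
M(p(-1), -10) - P(5)*(-3 + 11) = -⅙*(-10)*(-1) - 5²*(-3 + 11) = -5/3 - 25*8 = -5/3 - 1*200 = -5/3 - 200 = -605/3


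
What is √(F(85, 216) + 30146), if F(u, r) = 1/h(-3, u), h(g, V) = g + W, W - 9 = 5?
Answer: √3647677/11 ≈ 173.63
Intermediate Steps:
W = 14 (W = 9 + 5 = 14)
h(g, V) = 14 + g (h(g, V) = g + 14 = 14 + g)
F(u, r) = 1/11 (F(u, r) = 1/(14 - 3) = 1/11)
√(F(85, 216) + 30146) = √(1/11 + 30146) = √(331607/11) = √3647677/11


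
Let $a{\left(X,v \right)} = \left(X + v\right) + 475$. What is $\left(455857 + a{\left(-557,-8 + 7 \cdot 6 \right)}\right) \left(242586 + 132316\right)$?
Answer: $170883705718$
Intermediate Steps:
$a{\left(X,v \right)} = 475 + X + v$
$\left(455857 + a{\left(-557,-8 + 7 \cdot 6 \right)}\right) \left(242586 + 132316\right) = \left(455857 + \left(475 - 557 + \left(-8 + 7 \cdot 6\right)\right)\right) \left(242586 + 132316\right) = \left(455857 + \left(475 - 557 + \left(-8 + 42\right)\right)\right) 374902 = \left(455857 + \left(475 - 557 + 34\right)\right) 374902 = \left(455857 - 48\right) 374902 = 455809 \cdot 374902 = 170883705718$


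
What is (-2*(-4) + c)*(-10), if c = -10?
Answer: 20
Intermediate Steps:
(-2*(-4) + c)*(-10) = (-2*(-4) - 10)*(-10) = (8 - 10)*(-10) = -2*(-10) = 20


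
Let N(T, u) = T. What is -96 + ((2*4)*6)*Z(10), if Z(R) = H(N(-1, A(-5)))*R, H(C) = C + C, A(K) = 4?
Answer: -1056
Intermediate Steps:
H(C) = 2*C
Z(R) = -2*R (Z(R) = (2*(-1))*R = -2*R)
-96 + ((2*4)*6)*Z(10) = -96 + ((2*4)*6)*(-2*10) = -96 + (8*6)*(-20) = -96 + 48*(-20) = -96 - 960 = -1056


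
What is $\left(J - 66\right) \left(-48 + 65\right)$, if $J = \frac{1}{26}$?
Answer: $- \frac{29155}{26} \approx -1121.3$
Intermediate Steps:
$J = \frac{1}{26} \approx 0.038462$
$\left(J - 66\right) \left(-48 + 65\right) = \left(\frac{1}{26} - 66\right) \left(-48 + 65\right) = \left(\frac{1}{26} - 66\right) 17 = \left(- \frac{1715}{26}\right) 17 = - \frac{29155}{26}$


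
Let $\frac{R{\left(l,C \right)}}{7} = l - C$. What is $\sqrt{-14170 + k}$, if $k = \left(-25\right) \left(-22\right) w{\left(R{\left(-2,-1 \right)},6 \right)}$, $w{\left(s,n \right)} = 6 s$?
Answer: $i \sqrt{37270} \approx 193.05 i$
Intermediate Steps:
$R{\left(l,C \right)} = - 7 C + 7 l$ ($R{\left(l,C \right)} = 7 \left(l - C\right) = - 7 C + 7 l$)
$k = -23100$ ($k = \left(-25\right) \left(-22\right) 6 \left(\left(-7\right) \left(-1\right) + 7 \left(-2\right)\right) = 550 \cdot 6 \left(7 - 14\right) = 550 \cdot 6 \left(-7\right) = 550 \left(-42\right) = -23100$)
$\sqrt{-14170 + k} = \sqrt{-14170 - 23100} = \sqrt{-37270} = i \sqrt{37270}$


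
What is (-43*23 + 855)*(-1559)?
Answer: 208906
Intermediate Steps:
(-43*23 + 855)*(-1559) = (-989 + 855)*(-1559) = -134*(-1559) = 208906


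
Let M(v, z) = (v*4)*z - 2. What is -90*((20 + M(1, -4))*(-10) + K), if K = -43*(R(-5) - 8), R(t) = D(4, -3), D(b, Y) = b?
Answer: -13680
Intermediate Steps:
R(t) = 4
M(v, z) = -2 + 4*v*z (M(v, z) = (4*v)*z - 2 = 4*v*z - 2 = -2 + 4*v*z)
K = 172 (K = -43*(4 - 8) = -43*(-4) = 172)
-90*((20 + M(1, -4))*(-10) + K) = -90*((20 + (-2 + 4*1*(-4)))*(-10) + 172) = -90*((20 + (-2 - 16))*(-10) + 172) = -90*((20 - 18)*(-10) + 172) = -90*(2*(-10) + 172) = -90*(-20 + 172) = -90*152 = -13680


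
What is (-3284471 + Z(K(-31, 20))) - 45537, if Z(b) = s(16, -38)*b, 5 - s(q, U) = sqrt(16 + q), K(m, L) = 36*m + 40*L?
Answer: -3331588 + 1264*sqrt(2) ≈ -3.3298e+6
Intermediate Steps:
s(q, U) = 5 - sqrt(16 + q)
Z(b) = b*(5 - 4*sqrt(2)) (Z(b) = (5 - sqrt(16 + 16))*b = (5 - sqrt(32))*b = (5 - 4*sqrt(2))*b = b*(5 - 4*sqrt(2)))
(-3284471 + Z(K(-31, 20))) - 45537 = (-3284471 + (36*(-31) + 40*20)*(5 - 4*sqrt(2))) - 45537 = (-3284471 + (-1116 + 800)*(5 - 4*sqrt(2))) - 45537 = (-3284471 - 316*(5 - 4*sqrt(2))) - 45537 = (-3284471 + (-1580 + 1264*sqrt(2))) - 45537 = (-3286051 + 1264*sqrt(2)) - 45537 = -3331588 + 1264*sqrt(2)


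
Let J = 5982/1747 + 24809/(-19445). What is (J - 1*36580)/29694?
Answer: -1242564802033/1008717503010 ≈ -1.2318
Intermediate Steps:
J = 72978667/33970415 (J = 5982*(1/1747) + 24809*(-1/19445) = 5982/1747 - 24809/19445 = 72978667/33970415 ≈ 2.1483)
(J - 1*36580)/29694 = (72978667/33970415 - 1*36580)/29694 = (72978667/33970415 - 36580)*(1/29694) = -1242564802033/33970415*1/29694 = -1242564802033/1008717503010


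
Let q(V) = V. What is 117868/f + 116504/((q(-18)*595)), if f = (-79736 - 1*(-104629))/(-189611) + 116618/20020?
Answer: 1197359935688668412/57870675693495 ≈ 20690.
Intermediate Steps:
f = 10806848869/1898006110 (f = (-79736 + 104629)*(-1/189611) + 116618*(1/20020) = 24893*(-1/189611) + 58309/10010 = -24893/189611 + 58309/10010 = 10806848869/1898006110 ≈ 5.6938)
117868/f + 116504/((q(-18)*595)) = 117868/(10806848869/1898006110) + 116504/((-18*595)) = 117868*(1898006110/10806848869) + 116504/(-10710) = 223714184173480/10806848869 + 116504*(-1/10710) = 223714184173480/10806848869 - 58252/5355 = 1197359935688668412/57870675693495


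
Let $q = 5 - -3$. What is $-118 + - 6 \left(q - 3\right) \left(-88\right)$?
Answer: $2522$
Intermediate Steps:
$q = 8$ ($q = 5 + 3 = 8$)
$-118 + - 6 \left(q - 3\right) \left(-88\right) = -118 + - 6 \left(8 - 3\right) \left(-88\right) = -118 + \left(-6\right) 5 \left(-88\right) = -118 - -2640 = -118 + 2640 = 2522$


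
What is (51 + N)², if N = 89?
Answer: 19600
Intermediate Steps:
(51 + N)² = (51 + 89)² = 140² = 19600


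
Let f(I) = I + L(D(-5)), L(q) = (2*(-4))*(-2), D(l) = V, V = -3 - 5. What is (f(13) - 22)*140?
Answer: 980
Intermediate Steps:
V = -8
D(l) = -8
L(q) = 16 (L(q) = -8*(-2) = 16)
f(I) = 16 + I (f(I) = I + 16 = 16 + I)
(f(13) - 22)*140 = ((16 + 13) - 22)*140 = (29 - 22)*140 = 7*140 = 980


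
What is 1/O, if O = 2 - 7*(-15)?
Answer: 1/107 ≈ 0.0093458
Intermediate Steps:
O = 107 (O = 2 + 105 = 107)
1/O = 1/107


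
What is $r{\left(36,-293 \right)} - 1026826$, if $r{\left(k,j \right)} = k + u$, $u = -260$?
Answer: $-1027050$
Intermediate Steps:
$r{\left(k,j \right)} = -260 + k$ ($r{\left(k,j \right)} = k - 260 = -260 + k$)
$r{\left(36,-293 \right)} - 1026826 = \left(-260 + 36\right) - 1026826 = -224 + \left(-1621735 + 594909\right) = -224 - 1026826 = -1027050$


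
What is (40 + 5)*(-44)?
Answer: -1980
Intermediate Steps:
(40 + 5)*(-44) = 45*(-44) = -1980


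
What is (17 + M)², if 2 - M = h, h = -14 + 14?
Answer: 361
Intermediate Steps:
h = 0
M = 2 (M = 2 - 1*0 = 2 + 0 = 2)
(17 + M)² = (17 + 2)² = 19² = 361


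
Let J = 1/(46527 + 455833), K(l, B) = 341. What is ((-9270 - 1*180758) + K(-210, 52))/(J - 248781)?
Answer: 95291161320/124977623159 ≈ 0.76247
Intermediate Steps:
J = 1/502360 ≈ 1.9906e-6
((-9270 - 1*180758) + K(-210, 52))/(J - 248781) = ((-9270 - 1*180758) + 341)/(1/502360 - 248781) = ((-9270 - 180758) + 341)/(-124977623159/502360) = (-190028 + 341)*(-502360/124977623159) = -189687*(-502360/124977623159) = 95291161320/124977623159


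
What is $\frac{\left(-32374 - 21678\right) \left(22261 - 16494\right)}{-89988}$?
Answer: $\frac{77929471}{22497} \approx 3464.0$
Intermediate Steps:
$\frac{\left(-32374 - 21678\right) \left(22261 - 16494\right)}{-89988} = \left(-54052\right) 5767 \left(- \frac{1}{89988}\right) = \left(-311717884\right) \left(- \frac{1}{89988}\right) = \frac{77929471}{22497}$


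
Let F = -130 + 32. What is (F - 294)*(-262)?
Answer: 102704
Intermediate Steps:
F = -98
(F - 294)*(-262) = (-98 - 294)*(-262) = -392*(-262) = 102704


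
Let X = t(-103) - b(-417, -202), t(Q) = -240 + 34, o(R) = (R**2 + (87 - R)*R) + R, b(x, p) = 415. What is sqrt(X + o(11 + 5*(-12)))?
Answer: I*sqrt(4933) ≈ 70.235*I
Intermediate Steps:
o(R) = R + R**2 + R*(87 - R) (o(R) = (R**2 + R*(87 - R)) + R = R + R**2 + R*(87 - R))
t(Q) = -206
X = -621 (X = -206 - 1*415 = -206 - 415 = -621)
sqrt(X + o(11 + 5*(-12))) = sqrt(-621 + 88*(11 + 5*(-12))) = sqrt(-621 + 88*(11 - 60)) = sqrt(-621 + 88*(-49)) = sqrt(-621 - 4312) = sqrt(-4933) = I*sqrt(4933)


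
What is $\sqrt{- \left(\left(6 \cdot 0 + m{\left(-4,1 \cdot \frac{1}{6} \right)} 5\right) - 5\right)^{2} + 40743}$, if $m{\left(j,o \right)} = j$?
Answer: $\sqrt{40118} \approx 200.29$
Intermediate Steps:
$\sqrt{- \left(\left(6 \cdot 0 + m{\left(-4,1 \cdot \frac{1}{6} \right)} 5\right) - 5\right)^{2} + 40743} = \sqrt{- \left(\left(6 \cdot 0 - 20\right) - 5\right)^{2} + 40743} = \sqrt{- \left(\left(0 - 20\right) - 5\right)^{2} + 40743} = \sqrt{- \left(-20 - 5\right)^{2} + 40743} = \sqrt{- \left(-25\right)^{2} + 40743} = \sqrt{\left(-1\right) 625 + 40743} = \sqrt{-625 + 40743} = \sqrt{40118}$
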